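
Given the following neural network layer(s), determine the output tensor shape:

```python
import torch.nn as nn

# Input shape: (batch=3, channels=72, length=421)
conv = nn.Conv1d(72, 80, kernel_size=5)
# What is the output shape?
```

Input: (3, 72, 421) -> Output: (3, 80, 417)

Answer: (3, 80, 417)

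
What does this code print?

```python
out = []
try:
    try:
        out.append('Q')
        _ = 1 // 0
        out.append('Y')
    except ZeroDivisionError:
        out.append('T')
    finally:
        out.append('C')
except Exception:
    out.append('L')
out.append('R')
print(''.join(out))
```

Execution trace: 'Q' (inner try body) → 'T' (inner except ZeroDivisionError) → 'C' (inner finally) → 'R' (after the try/except). Output: QTCR

Answer: QTCR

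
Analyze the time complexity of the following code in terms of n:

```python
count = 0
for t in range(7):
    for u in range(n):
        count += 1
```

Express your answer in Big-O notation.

Each loop level contributes: 1 × n. Multiplying the contributions gives O(n).

Answer: O(n)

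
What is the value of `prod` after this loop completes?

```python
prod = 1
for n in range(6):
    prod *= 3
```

3^6 = 729
`prod` takes the values: 1 → 3 → 9 → 27 → 81 → 243 → 729

Answer: 729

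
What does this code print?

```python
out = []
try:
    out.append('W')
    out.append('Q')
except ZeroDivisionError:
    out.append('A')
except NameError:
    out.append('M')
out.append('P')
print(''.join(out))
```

Execution trace: 'W' (try body) → 'Q' (try body, no exception) → 'P' (after the try/except). Output: WQP

Answer: WQP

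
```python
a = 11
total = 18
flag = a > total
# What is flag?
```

Trace:
`a = 11` → a = 11
`total = 18` → total = 18
`flag = a > total` → flag = False
So flag = False

Answer: False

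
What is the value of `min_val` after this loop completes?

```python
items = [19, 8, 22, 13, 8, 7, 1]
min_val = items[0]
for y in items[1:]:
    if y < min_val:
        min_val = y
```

Minimum of [19, 8, 22, 13, 8, 7, 1]
`min_val` takes the values: 19 → 8 → 7 → 1

Answer: 1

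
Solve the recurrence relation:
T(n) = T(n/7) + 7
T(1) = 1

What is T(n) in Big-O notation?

Each step divides n by 7 and adds 7. After log_7(n) steps we reach T(1)=1. So T(n) = 7·log_7(n) + 1 = O(log n).

Answer: O(log n)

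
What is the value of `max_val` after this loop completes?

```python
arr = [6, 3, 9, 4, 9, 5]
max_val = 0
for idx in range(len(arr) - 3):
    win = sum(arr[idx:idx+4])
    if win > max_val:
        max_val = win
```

Max sum of 4-element window in [6, 3, 9, 4, 9, 5]
`max_val` takes the values: 0 → 22 → 25 → 27

Answer: 27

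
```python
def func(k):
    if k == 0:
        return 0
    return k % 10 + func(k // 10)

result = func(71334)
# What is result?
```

Sum of digits of 71334: 4 + 3 + 3 + 1 + 7 = 18

Answer: 18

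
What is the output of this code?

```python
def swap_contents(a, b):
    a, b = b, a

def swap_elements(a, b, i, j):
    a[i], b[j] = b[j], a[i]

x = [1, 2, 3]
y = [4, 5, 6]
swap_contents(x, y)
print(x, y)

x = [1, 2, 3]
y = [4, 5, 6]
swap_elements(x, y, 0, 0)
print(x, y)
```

Key concept: parameter rebinding vs mutation.
Step by step:
`x = [1, 2, 3]` → x = [1, 2, 3]
`y = [4, 5, 6]` → y = [4, 5, 6]
`swap_contents(x, y)` → no visible change to tracked variables
`print(x, y)` → prints [1, 2, 3] [4, 5, 6]
`x = [1, 2, 3]` → x = [1, 2, 3]
`y = [4, 5, 6]` → y = [4, 5, 6]
`swap_elements(x, y, 0, 0)` → x = [4, 2, 3]; y = [1, 5, 6]
`print(x, y)` → prints [4, 2, 3] [1, 5, 6]

Answer:
[1, 2, 3] [4, 5, 6]
[4, 2, 3] [1, 5, 6]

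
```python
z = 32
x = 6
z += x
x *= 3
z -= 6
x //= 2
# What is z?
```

Trace:
`z = 32` → z = 32
`x = 6` → x = 6
`z += x` → z = 38
`x *= 3` → x = 18
`z -= 6` → z = 32
`x //= 2` → x = 9
So z = 32

Answer: 32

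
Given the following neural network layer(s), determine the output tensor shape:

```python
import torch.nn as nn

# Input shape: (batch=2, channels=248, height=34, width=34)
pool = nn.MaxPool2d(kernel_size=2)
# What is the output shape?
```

Input: (2, 248, 34, 34) -> Output: (2, 248, 17, 17)

Answer: (2, 248, 17, 17)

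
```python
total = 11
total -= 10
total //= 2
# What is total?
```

Trace:
`total = 11` → total = 11
`total -= 10` → total = 1
`total //= 2` → total = 0
So total = 0

Answer: 0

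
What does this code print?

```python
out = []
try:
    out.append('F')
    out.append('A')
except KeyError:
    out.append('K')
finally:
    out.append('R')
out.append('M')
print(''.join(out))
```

Execution trace: 'F' (try body) → 'A' (try body, no exception) → 'R' (finally) → 'M' (after the try/except). Output: FARM

Answer: FARM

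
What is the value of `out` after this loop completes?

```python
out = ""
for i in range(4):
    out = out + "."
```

Repeat '.' 4 times
`out` takes the values: "" → "." → ".." → "..." → "...."

Answer: "...."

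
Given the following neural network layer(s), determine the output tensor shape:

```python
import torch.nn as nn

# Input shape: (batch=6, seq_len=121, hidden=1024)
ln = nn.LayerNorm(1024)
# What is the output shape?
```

Input: (6, 121, 1024) -> Output: (6, 121, 1024)

Answer: (6, 121, 1024)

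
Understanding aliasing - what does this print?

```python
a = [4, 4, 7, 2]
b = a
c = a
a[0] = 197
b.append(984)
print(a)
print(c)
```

Key concept: multiple aliases.
Step by step:
`a = [4, 4, 7, 2]` → a = [4, 4, 7, 2]
`b = a` → b = [4, 4, 7, 2] (same object as a)
`c = a` → c = [4, 4, 7, 2] (same object as a, b)
`a[0] = 197` → a = [197, 4, 7, 2] (same object as b, c); b = [197, 4, 7, 2] (same object as a, c); c = [197, 4, 7, 2] (same object as a, b)
`b.append(984)` → a = [197, 4, 7, 2, 984] (same object as b, c); b = [197, 4, 7, 2, 984] (same object as a, c); c = [197, 4, 7, 2, 984] (same object as a, b)
`print(a)` → prints [197, 4, 7, 2, 984]
`print(c)` → prints [197, 4, 7, 2, 984]

Answer:
[197, 4, 7, 2, 984]
[197, 4, 7, 2, 984]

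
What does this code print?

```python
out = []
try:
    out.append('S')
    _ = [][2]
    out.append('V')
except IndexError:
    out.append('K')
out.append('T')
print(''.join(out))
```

Execution trace: 'S' (try body) → 'K' (except IndexError) → 'T' (after the try/except). Output: SKT

Answer: SKT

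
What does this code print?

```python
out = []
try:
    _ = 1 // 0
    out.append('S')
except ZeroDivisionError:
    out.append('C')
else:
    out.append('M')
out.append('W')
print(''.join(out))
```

Execution trace: 'C' (except ZeroDivisionError) → 'W' (after the try/except). Output: CW

Answer: CW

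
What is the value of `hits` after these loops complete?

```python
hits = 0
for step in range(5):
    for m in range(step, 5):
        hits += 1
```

Upper triangle: 5 + 4 + ... + 1
`hits` takes the values: 0 → 1 → 2 → 3 → 4 → 5 → 6 → 7 → 8 → 9 → 10 → 11 → 12 → 13 → 14 → 15

Answer: 15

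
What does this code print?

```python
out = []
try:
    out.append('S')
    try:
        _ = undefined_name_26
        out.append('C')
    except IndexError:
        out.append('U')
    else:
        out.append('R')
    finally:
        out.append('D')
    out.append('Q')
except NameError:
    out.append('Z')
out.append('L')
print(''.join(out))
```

Execution trace: 'S' (try body) → 'D' (inner finally) → 'Z' (except NameError) → 'L' (after the try/except). Output: SDZL

Answer: SDZL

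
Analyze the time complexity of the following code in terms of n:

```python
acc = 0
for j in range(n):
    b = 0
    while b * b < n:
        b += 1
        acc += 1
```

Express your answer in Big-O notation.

Each loop level contributes: n × √n. Multiplying the contributions gives O(n√n).

Answer: O(n√n)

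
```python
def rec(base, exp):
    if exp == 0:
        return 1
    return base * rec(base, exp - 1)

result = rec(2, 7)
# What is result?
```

rec(2, 7) = 2 * 2 * 2 * 2 * 2 * 2 * 2 = 128

Answer: 128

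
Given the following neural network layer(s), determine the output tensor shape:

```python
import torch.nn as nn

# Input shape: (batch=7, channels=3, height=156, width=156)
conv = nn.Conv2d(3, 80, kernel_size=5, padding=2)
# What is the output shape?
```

Input: (7, 3, 156, 156) -> Output: (7, 80, 156, 156)

Answer: (7, 80, 156, 156)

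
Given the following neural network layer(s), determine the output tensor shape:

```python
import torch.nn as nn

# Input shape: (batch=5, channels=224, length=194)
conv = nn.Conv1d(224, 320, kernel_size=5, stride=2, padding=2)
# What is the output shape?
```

Input: (5, 224, 194) -> Output: (5, 320, 97)

Answer: (5, 320, 97)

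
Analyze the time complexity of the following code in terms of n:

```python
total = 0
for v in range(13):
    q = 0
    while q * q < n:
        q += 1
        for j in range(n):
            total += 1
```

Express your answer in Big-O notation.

Each loop level contributes: 1 × √n × n. Multiplying the contributions gives O(n√n).

Answer: O(n√n)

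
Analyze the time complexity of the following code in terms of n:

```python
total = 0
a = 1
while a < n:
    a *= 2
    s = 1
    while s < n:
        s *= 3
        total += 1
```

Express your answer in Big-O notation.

Each loop level contributes: log n × log n. Multiplying the contributions gives O(log² n).

Answer: O(log² n)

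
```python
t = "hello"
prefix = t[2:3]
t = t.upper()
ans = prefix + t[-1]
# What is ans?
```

Trace:
`t = "hello"` → t = 'hello'
`prefix = t[2:3]` → prefix = 'l'
`t = t.upper()` → t = 'HELLO'
`ans = prefix + t[-1]` → ans = 'lO'
So ans = 'lO'

Answer: 'lO'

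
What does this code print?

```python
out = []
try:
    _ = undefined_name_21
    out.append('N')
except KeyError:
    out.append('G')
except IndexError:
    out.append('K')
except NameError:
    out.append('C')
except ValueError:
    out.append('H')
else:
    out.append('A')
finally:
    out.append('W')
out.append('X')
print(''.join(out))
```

Execution trace: 'C' (except NameError) → 'W' (finally) → 'X' (after the try/except). Output: CWX

Answer: CWX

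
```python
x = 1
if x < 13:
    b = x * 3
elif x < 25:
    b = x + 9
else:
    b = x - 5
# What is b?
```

Trace:
`x = 1` → x = 1
`if x < 13: ...` → x < 13 is True → b = 3
So b = 3

Answer: 3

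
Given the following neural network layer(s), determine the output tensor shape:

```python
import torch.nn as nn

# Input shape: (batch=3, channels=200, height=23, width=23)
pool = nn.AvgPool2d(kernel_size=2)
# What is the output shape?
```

Input: (3, 200, 23, 23) -> Output: (3, 200, 11, 11)

Answer: (3, 200, 11, 11)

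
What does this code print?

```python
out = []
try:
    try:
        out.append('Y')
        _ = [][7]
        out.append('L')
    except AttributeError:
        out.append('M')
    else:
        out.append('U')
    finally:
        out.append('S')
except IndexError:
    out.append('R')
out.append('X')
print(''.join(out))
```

Execution trace: 'Y' (try body) → 'S' (finally) → 'R' (outer except IndexError) → 'X' (after the try/except). Output: YSRX

Answer: YSRX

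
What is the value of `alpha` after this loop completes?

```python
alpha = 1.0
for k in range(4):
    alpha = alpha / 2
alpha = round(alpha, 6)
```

Halving LR 4 times: 1 / 2^4
`alpha` takes the values: 1.0 → 0.5 → 0.25 → 0.125 → 0.0625

Answer: 0.0625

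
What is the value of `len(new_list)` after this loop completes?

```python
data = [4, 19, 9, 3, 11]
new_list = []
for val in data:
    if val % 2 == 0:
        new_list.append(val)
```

Count even numbers in [4, 19, 9, 3, 11]
`new_list` takes the values: [] → [4]
So `len(new_list)` = 1

Answer: 1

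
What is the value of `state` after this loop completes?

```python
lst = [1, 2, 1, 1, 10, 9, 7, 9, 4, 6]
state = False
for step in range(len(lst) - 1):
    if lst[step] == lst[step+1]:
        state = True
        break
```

Check consecutive duplicates in [1, 2, 1, 1, 10, 9, 7, 9, 4, 6]
`state` takes the values: False → True

Answer: True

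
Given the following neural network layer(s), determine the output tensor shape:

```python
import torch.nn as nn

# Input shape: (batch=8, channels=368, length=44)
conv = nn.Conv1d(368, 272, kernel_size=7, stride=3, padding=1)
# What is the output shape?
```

Input: (8, 368, 44) -> Output: (8, 272, 14)

Answer: (8, 272, 14)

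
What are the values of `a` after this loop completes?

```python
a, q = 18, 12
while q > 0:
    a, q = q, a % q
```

GCD of 18 and 12
`a` takes the values: 18 → 12 → 6

Answer: 6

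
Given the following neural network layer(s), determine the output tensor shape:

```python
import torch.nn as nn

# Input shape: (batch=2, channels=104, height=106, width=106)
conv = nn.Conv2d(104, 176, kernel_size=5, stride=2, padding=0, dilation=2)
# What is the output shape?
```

Input: (2, 104, 106, 106) -> Output: (2, 176, 49, 49)

Answer: (2, 176, 49, 49)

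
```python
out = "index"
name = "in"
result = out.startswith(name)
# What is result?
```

Trace:
`out = "index"` → out = 'index'
`name = "in"` → name = 'in'
`result = out.startswith(name)` → result = True
So result = True

Answer: True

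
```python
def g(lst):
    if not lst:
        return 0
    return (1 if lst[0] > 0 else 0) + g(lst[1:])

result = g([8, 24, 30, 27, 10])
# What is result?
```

Count of positive elements in [8, 24, 30, 27, 10] = 5

Answer: 5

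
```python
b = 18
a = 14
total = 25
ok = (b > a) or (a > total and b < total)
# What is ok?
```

Trace:
`b = 18` → b = 18
`a = 14` → a = 14
`total = 25` → total = 25
`ok = (b > a) or (a > total and b < total)` → ok = True
So ok = True

Answer: True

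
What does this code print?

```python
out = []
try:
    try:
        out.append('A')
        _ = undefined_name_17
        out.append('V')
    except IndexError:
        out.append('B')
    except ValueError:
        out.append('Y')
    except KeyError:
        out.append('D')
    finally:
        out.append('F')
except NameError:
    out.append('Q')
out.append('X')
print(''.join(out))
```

Execution trace: 'A' (try body) → 'F' (finally) → 'Q' (outer except NameError) → 'X' (after the try/except). Output: AFQX

Answer: AFQX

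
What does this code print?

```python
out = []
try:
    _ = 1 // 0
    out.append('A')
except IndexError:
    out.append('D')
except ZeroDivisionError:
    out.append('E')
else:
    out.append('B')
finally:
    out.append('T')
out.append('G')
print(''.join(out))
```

Execution trace: 'E' (except ZeroDivisionError) → 'T' (finally) → 'G' (after the try/except). Output: ETG

Answer: ETG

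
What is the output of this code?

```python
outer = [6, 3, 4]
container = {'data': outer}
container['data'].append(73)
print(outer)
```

Key concept: dict holds reference to list.
Step by step:
`outer = [6, 3, 4]` → outer = [6, 3, 4]
`container = {'data': outer}` → container = {'data': [6, 3, 4]}
`container['data'].append(73)` → outer = [6, 3, 4, 73]; container = {'data': [6, 3, 4, 73]}
`print(outer)` → prints [6, 3, 4, 73]

Answer: [6, 3, 4, 73]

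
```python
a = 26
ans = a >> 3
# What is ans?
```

Trace:
`a = 26` → a = 26
`ans = a >> 3` → ans = 3
So ans = 3

Answer: 3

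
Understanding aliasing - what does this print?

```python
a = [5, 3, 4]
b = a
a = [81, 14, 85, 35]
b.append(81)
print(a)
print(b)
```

Key concept: rebinding vs mutation: a is rebound to a new list, b still points at the original.
Step by step:
`a = [5, 3, 4]` → a = [5, 3, 4]
`b = a` → b = [5, 3, 4] (same object as a)
`a = [81, 14, 85, 35]` → a = [81, 14, 85, 35]
`b.append(81)` → b = [5, 3, 4, 81]
`print(a)` → prints [81, 14, 85, 35]
`print(b)` → prints [5, 3, 4, 81]

Answer:
[81, 14, 85, 35]
[5, 3, 4, 81]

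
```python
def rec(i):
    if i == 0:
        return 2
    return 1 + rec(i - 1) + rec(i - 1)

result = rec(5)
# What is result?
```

rec(i) = 1 + 2·rec(i-1), rec(0)=2. Closed form: (2+1)·2^5 - 1 = 95.

Answer: 95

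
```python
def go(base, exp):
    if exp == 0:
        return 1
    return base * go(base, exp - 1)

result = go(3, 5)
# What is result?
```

go(3, 5) = 3 * 3 * 3 * 3 * 3 = 243

Answer: 243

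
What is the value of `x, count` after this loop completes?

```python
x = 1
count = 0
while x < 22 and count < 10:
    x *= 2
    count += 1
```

Double until >= 22 or 10 iterations
`x, count` takes the values: (1, 0) → (2, 0) → (2, 1) → (4, 1) → (4, 2) → (8, 2) → (8, 3) → (16, 3) → (16, 4) → (32, 4) → (32, 5)

Answer: 32, 5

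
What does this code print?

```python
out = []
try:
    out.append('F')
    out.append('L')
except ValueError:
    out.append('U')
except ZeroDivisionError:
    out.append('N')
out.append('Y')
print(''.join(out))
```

Execution trace: 'F' (try body) → 'L' (try body, no exception) → 'Y' (after the try/except). Output: FLY

Answer: FLY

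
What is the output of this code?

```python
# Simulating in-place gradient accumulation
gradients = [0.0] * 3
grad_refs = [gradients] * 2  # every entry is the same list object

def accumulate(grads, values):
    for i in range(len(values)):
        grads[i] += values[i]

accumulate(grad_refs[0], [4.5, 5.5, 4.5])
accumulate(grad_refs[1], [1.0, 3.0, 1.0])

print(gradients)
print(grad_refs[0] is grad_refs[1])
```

Key concept: gradient accumulation aliasing.
Step by step:
`gradients = [0.0] * 3` → gradients = [0.0, 0.0, 0.0]
`grad_refs = [gradients] * 2` → grad_refs = [[0.0, 0.0, 0.0], [0.0, 0.0, 0.0]]
`accumulate(grad_refs[0], [4.5, 5.5, 4.5])` → gradients = [4.5, 5.5, 4.5]; grad_refs = [[4.5, 5.5, 4.5], [4.5, 5.5, 4.5]]
`accumulate(grad_refs[1], [1.0, 3.0, 1.0])` → gradients = [5.5, 8.5, 5.5]; grad_refs = [[5.5, 8.5, 5.5], [5.5, 8.5, 5.5]]
`print(gradients)` → prints [5.5, 8.5, 5.5]
`print(grad_refs[0] is grad_refs[1])` → prints True

Answer:
[5.5, 8.5, 5.5]
True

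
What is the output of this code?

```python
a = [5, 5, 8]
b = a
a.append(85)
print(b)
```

Key concept: basic list aliasing.
Step by step:
`a = [5, 5, 8]` → a = [5, 5, 8]
`b = a` → b = [5, 5, 8] (same object as a)
`a.append(85)` → a = [5, 5, 8, 85] (same object as b); b = [5, 5, 8, 85] (same object as a)
`print(b)` → prints [5, 5, 8, 85]

Answer: [5, 5, 8, 85]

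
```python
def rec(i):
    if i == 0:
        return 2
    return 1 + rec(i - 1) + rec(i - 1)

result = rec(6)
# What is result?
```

rec(i) = 1 + 2·rec(i-1), rec(0)=2. Closed form: (2+1)·2^6 - 1 = 191.

Answer: 191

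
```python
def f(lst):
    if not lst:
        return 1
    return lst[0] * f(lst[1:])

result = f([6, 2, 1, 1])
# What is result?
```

Product over [6, 2, 1, 1] = 6 * 2 * 1 * 1 = 12

Answer: 12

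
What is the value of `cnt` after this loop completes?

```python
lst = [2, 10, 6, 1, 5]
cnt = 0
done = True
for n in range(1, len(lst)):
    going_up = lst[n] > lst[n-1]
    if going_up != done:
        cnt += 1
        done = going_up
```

Count direction changes in [2, 10, 6, 1, 5]
`cnt` takes the values: 0 → 1 → 2

Answer: 2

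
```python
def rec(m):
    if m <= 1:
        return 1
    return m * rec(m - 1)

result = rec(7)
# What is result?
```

rec(7) = 7 * 6 * 5 * 4 * 3 * 2 * 1 = 5040

Answer: 5040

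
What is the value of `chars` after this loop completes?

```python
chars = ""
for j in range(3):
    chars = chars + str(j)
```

Concatenate digits 0 to 2
`chars` takes the values: "" → "0" → "01" → "012"

Answer: "012"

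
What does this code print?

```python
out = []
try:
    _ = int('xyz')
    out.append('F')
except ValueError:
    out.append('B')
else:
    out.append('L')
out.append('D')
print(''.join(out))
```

Execution trace: 'B' (except ValueError) → 'D' (after the try/except). Output: BD

Answer: BD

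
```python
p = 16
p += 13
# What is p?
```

Trace:
`p = 16` → p = 16
`p += 13` → p = 29
So p = 29

Answer: 29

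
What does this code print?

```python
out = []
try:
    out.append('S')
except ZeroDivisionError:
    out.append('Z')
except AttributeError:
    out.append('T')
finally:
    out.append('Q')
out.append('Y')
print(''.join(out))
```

Execution trace: 'S' (try body, no exception) → 'Q' (finally) → 'Y' (after the try/except). Output: SQY

Answer: SQY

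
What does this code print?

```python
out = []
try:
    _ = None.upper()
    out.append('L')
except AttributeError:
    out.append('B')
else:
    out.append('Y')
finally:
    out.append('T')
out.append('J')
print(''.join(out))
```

Execution trace: 'B' (except AttributeError) → 'T' (finally) → 'J' (after the try/except). Output: BTJ

Answer: BTJ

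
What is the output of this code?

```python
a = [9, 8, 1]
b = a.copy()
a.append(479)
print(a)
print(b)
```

Key concept: list.copy() creates independent copy.
Step by step:
`a = [9, 8, 1]` → a = [9, 8, 1]
`b = a.copy()` → b = [9, 8, 1]
`a.append(479)` → a = [9, 8, 1, 479]
`print(a)` → prints [9, 8, 1, 479]
`print(b)` → prints [9, 8, 1]

Answer:
[9, 8, 1, 479]
[9, 8, 1]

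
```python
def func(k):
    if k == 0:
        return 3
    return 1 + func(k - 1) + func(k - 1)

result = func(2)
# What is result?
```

func(k) = 1 + 2·func(k-1), func(0)=3. Closed form: (3+1)·2^2 - 1 = 15.

Answer: 15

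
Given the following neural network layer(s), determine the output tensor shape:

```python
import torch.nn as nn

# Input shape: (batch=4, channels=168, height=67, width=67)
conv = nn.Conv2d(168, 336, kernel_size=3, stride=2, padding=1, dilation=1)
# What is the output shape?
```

Input: (4, 168, 67, 67) -> Output: (4, 336, 34, 34)

Answer: (4, 336, 34, 34)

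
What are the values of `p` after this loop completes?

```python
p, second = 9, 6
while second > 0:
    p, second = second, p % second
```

GCD of 9 and 6
`p` takes the values: 9 → 6 → 3

Answer: 3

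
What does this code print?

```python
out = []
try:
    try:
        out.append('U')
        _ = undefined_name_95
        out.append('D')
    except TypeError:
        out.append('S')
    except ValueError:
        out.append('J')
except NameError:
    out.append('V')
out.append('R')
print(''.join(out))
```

Execution trace: 'U' (try body) → 'V' (outer except NameError) → 'R' (after the try/except). Output: UVR

Answer: UVR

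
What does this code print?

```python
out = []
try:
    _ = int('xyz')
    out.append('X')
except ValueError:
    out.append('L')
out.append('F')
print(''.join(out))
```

Execution trace: 'L' (except ValueError) → 'F' (after the try/except). Output: LF

Answer: LF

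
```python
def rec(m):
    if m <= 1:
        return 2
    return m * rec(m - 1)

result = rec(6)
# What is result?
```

rec(6) = 6 * 5 * 4 * 3 * 2 * 2 = 1440

Answer: 1440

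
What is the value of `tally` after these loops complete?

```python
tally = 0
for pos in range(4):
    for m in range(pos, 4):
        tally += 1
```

Upper triangle: 4 + 3 + ... + 1
`tally` takes the values: 0 → 1 → 2 → 3 → 4 → 5 → 6 → 7 → 8 → 9 → 10

Answer: 10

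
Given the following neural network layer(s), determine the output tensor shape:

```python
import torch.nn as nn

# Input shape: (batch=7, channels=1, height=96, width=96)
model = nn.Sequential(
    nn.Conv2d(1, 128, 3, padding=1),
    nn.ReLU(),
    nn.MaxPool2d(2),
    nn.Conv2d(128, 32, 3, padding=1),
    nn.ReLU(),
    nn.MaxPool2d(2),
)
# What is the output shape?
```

Input: (7, 1, 96, 96) -> after first Conv2d: (7, 128, 96, 96) -> after first MaxPool2d: (7, 128, 48, 48) -> after second Conv2d: (7, 32, 48, 48) -> Output: (7, 32, 24, 24)

Answer: (7, 32, 24, 24)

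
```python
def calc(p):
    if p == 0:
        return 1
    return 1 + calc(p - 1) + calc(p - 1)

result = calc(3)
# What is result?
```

calc(p) = 1 + 2·calc(p-1), calc(0)=1. Closed form: (1+1)·2^3 - 1 = 15.

Answer: 15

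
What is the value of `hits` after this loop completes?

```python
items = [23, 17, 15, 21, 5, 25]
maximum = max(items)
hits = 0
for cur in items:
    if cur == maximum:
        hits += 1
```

Count of max value 25 in [23, 17, 15, 21, 5, 25]
`hits` takes the values: 0 → 1

Answer: 1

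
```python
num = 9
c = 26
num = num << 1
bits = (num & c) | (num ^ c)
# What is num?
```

Trace:
`num = 9` → num = 9
`c = 26` → c = 26
`num = num << 1` → num = 18
`bits = (num & c) | (num ^ c)` → bits = 26
So num = 18

Answer: 18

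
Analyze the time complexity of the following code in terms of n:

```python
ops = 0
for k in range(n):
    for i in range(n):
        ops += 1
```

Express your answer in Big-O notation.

Each loop level contributes: n × n. Multiplying the contributions gives O(n^2).

Answer: O(n^2)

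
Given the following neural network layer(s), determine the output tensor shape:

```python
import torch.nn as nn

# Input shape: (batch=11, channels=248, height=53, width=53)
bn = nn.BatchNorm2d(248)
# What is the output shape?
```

Input: (11, 248, 53, 53) -> Output: (11, 248, 53, 53)

Answer: (11, 248, 53, 53)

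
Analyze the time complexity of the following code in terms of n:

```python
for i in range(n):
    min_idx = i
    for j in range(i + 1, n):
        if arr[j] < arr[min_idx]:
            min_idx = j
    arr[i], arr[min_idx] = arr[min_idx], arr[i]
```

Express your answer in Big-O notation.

This is Selection sort. Time complexity: O(n²).

Answer: O(n²)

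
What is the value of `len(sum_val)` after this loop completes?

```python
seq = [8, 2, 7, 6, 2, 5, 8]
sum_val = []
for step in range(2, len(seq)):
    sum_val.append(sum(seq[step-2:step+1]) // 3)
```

Number of 3-element averages
`sum_val` takes the values: [] → [5] → [5, 5] → [5, 5, 5] → [5, 5, 5, 4] → [5, 5, 5, 4, 5]
So `len(sum_val)` = 5

Answer: 5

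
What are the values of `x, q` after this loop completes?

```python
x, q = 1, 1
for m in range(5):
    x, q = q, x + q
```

Fibonacci: after 5 iterations
`x, q` takes the values: (1, 1) → (1, 2) → (2, 3) → (3, 5) → (5, 8) → (8, 13)

Answer: 8, 13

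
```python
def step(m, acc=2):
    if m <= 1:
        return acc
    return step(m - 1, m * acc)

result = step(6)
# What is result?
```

Accumulator trace (n, acc): (6, 2) -> (5, 12) -> (4, 60) -> (3, 240) -> (2, 720) -> (1, 1440) -> return 1440

Answer: 1440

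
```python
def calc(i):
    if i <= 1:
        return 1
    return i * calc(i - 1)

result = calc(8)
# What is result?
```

calc(8) = 8 * 7 * 6 * 5 * 4 * 3 * 2 * 1 = 40320

Answer: 40320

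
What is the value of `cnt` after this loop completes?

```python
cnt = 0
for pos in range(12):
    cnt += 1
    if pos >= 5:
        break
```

Loop breaks when pos reaches 5, cnt is 6
`cnt` takes the values: 0 → 1 → 2 → 3 → 4 → 5 → 6

Answer: 6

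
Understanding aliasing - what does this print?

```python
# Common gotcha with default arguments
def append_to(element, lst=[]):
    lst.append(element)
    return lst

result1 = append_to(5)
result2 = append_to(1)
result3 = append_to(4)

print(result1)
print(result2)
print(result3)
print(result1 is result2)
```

Key concept: mutable default argument gotcha.
Step by step:
`result1 = append_to(5)` → result1 = [5]
`result2 = append_to(1)` → result1 = [5, 1] (same object as result2); result2 = [5, 1] (same object as result1)
`result3 = append_to(4)` → result1 = [5, 1, 4] (same object as result2, result3); result2 = [5, 1, 4] (same object as result1, result3); result3 = [5, 1, 4] (same object as result1, result2)
`print(result1)` → prints [5, 1, 4]
`print(result2)` → prints [5, 1, 4]
`print(result3)` → prints [5, 1, 4]
`print(result1 is result2)` → prints True

Answer:
[5, 1, 4]
[5, 1, 4]
[5, 1, 4]
True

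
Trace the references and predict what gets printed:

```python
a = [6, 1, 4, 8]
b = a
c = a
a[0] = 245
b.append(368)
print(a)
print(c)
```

Key concept: multiple aliases.
Step by step:
`a = [6, 1, 4, 8]` → a = [6, 1, 4, 8]
`b = a` → b = [6, 1, 4, 8] (same object as a)
`c = a` → c = [6, 1, 4, 8] (same object as a, b)
`a[0] = 245` → a = [245, 1, 4, 8] (same object as b, c); b = [245, 1, 4, 8] (same object as a, c); c = [245, 1, 4, 8] (same object as a, b)
`b.append(368)` → a = [245, 1, 4, 8, 368] (same object as b, c); b = [245, 1, 4, 8, 368] (same object as a, c); c = [245, 1, 4, 8, 368] (same object as a, b)
`print(a)` → prints [245, 1, 4, 8, 368]
`print(c)` → prints [245, 1, 4, 8, 368]

Answer:
[245, 1, 4, 8, 368]
[245, 1, 4, 8, 368]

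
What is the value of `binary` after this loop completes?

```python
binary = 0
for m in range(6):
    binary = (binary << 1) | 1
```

Build 6 consecutive 1-bits: 0b111111
`binary` takes the values: 0 → 1 → 3 → 7 → 15 → 31 → 63

Answer: 63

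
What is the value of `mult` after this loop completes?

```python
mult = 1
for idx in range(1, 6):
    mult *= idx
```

5! = 120
`mult` takes the values: 1 → 2 → 6 → 24 → 120

Answer: 120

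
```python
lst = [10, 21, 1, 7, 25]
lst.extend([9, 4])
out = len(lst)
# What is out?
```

Trace:
`lst = [10, 21, 1, 7, 25]` → lst = [10, 21, 1, 7, 25]
`lst.extend([9, 4])` → lst = [10, 21, 1, 7, 25, 9, 4]
`out = len(lst)` → out = 7
So out = 7

Answer: 7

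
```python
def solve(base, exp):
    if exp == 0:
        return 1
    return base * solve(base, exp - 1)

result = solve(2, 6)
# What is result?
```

solve(2, 6) = 2 * 2 * 2 * 2 * 2 * 2 = 64

Answer: 64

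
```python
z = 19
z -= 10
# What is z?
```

Trace:
`z = 19` → z = 19
`z -= 10` → z = 9
So z = 9

Answer: 9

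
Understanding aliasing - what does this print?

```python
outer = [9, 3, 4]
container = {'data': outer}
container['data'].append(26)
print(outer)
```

Key concept: dict holds reference to list.
Step by step:
`outer = [9, 3, 4]` → outer = [9, 3, 4]
`container = {'data': outer}` → container = {'data': [9, 3, 4]}
`container['data'].append(26)` → outer = [9, 3, 4, 26]; container = {'data': [9, 3, 4, 26]}
`print(outer)` → prints [9, 3, 4, 26]

Answer: [9, 3, 4, 26]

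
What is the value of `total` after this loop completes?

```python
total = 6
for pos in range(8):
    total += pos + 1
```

Start at 6, add 1 to 8 = 42
`total` takes the values: 6 → 7 → 9 → 12 → 16 → 21 → 27 → 34 → 42

Answer: 42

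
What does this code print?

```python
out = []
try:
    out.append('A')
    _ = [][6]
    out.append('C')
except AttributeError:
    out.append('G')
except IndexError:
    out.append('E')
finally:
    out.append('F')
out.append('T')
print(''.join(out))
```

Execution trace: 'A' (try body) → 'E' (except IndexError) → 'F' (finally) → 'T' (after the try/except). Output: AEFT

Answer: AEFT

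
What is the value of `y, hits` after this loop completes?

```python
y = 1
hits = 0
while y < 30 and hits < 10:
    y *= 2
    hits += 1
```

Double until >= 30 or 10 iterations
`y, hits` takes the values: (1, 0) → (2, 0) → (2, 1) → (4, 1) → (4, 2) → (8, 2) → (8, 3) → (16, 3) → (16, 4) → (32, 4) → (32, 5)

Answer: 32, 5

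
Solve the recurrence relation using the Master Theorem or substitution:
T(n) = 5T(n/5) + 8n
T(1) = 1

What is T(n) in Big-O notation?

By Master Theorem: a=5, b=5, f(n)=8n. Since log_5(5) = 1 and f(n) = Θ(n^1), Case 2 applies. T(n) = O(n log n).

Answer: O(n log n)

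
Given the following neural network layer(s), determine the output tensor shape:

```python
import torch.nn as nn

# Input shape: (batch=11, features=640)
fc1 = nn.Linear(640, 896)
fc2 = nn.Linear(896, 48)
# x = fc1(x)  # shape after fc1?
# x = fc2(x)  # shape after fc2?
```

Input: (11, 640) -> after fc1: (11, 896) -> Output: (11, 48)

Answer: (11, 48)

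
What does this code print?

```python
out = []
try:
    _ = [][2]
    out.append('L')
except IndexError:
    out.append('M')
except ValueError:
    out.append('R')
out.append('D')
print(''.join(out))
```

Execution trace: 'M' (except IndexError) → 'D' (after the try/except). Output: MD

Answer: MD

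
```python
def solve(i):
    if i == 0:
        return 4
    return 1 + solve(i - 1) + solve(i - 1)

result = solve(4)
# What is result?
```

solve(i) = 1 + 2·solve(i-1), solve(0)=4. Closed form: (4+1)·2^4 - 1 = 79.

Answer: 79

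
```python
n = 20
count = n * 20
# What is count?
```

Trace:
`n = 20` → n = 20
`count = n * 20` → count = 400
So count = 400

Answer: 400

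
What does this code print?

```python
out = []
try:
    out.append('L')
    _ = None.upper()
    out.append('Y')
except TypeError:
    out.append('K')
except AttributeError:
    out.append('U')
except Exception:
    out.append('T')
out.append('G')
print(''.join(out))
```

Execution trace: 'L' (try body) → 'U' (except AttributeError) → 'G' (after the try/except). Output: LUG

Answer: LUG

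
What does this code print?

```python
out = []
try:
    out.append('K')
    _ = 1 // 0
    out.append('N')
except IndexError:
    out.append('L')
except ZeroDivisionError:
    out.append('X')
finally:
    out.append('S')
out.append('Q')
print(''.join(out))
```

Execution trace: 'K' (try body) → 'X' (except ZeroDivisionError) → 'S' (finally) → 'Q' (after the try/except). Output: KXSQ

Answer: KXSQ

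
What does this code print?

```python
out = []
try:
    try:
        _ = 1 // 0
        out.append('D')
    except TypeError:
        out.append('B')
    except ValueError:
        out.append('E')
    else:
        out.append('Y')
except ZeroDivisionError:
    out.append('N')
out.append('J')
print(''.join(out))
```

Execution trace: 'N' (outer except ZeroDivisionError) → 'J' (after the try/except). Output: NJ

Answer: NJ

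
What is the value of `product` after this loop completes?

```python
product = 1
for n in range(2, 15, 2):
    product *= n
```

Product of even numbers 2 to 14
`product` takes the values: 1 → 2 → 8 → 48 → 384 → 3840 → 46080 → 645120

Answer: 645120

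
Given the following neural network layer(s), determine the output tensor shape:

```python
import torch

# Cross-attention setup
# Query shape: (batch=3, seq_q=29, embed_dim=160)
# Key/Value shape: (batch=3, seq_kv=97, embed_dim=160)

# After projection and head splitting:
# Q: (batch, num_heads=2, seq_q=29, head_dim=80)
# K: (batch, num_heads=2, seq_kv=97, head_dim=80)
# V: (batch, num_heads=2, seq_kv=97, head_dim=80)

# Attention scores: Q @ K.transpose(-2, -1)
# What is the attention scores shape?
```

Input: (3, 29, 160) -> Output: (3, 2, 29, 97)

Answer: (3, 2, 29, 97)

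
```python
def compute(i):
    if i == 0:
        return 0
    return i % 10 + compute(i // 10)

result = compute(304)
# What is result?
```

Sum of digits of 304: 4 + 0 + 3 = 7

Answer: 7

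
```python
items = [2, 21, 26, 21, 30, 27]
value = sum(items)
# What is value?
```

Trace:
`items = [2, 21, 26, 21, 30, 27]` → items = [2, 21, 26, 21, 30, 27]
`value = sum(items)` → value = 127
So value = 127

Answer: 127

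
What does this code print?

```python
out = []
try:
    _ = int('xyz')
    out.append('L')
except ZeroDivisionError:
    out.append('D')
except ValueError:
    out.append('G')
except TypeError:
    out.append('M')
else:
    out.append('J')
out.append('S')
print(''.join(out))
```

Execution trace: 'G' (except ValueError) → 'S' (after the try/except). Output: GS

Answer: GS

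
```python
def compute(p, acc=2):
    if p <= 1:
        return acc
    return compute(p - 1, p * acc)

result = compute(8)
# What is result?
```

Accumulator trace (n, acc): (8, 2) -> (7, 16) -> (6, 112) -> (5, 672) -> (4, 3360) -> (3, 13440) -> (2, 40320) -> (1, 80640) -> return 80640

Answer: 80640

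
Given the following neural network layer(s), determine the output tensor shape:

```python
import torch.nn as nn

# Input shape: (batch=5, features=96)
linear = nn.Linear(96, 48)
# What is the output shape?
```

Input: (5, 96) -> Output: (5, 48)

Answer: (5, 48)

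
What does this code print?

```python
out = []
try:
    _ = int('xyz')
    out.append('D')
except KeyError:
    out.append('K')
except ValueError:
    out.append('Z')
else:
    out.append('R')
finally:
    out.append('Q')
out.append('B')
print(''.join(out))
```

Execution trace: 'Z' (except ValueError) → 'Q' (finally) → 'B' (after the try/except). Output: ZQB

Answer: ZQB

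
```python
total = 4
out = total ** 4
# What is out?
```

Trace:
`total = 4` → total = 4
`out = total ** 4` → out = 256
So out = 256

Answer: 256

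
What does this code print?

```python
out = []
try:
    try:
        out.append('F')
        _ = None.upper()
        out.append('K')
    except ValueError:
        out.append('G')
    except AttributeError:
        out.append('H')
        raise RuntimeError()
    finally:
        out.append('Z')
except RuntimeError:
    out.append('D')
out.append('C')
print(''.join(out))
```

Execution trace: 'F' (inner try body) → 'H' (inner except AttributeError) → 'Z' (inner finally) → 'D' (outer except RuntimeError) → 'C' (after the try/except). Output: FHZDC

Answer: FHZDC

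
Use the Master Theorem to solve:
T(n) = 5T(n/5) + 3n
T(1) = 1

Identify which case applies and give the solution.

a=5, b=5, f(n)=3n. log_5(5) = 1. Since c=1 = 1, Case 2 applies: T(n) = Θ(n^log_b(a) · log n) = O(n log n).

Answer: O(n log n) - Case 2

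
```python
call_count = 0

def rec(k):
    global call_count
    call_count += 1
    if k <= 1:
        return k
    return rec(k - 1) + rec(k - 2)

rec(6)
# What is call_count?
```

Calls(k) = 1 + Calls(k-1) + Calls(k-2); Calls(0)=Calls(1)=1. For k=6 this gives 25.

Answer: 25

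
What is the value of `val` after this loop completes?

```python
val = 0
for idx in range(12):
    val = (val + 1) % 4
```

Increment mod 4, 12 times = 0
`val` takes the values: 0 → 1 → 2 → 3 → 0 → 1 → 2 → 3 → 0 → 1 → 2 → 3 → 0

Answer: 0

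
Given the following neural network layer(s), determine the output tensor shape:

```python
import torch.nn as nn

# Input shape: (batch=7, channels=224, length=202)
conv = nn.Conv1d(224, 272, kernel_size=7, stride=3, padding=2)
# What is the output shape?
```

Input: (7, 224, 202) -> Output: (7, 272, 67)

Answer: (7, 272, 67)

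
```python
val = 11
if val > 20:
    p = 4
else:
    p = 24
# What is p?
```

Trace:
`val = 11` → val = 11
`if val > 20: ...` → val > 20 is False, take else branch → p = 24
So p = 24

Answer: 24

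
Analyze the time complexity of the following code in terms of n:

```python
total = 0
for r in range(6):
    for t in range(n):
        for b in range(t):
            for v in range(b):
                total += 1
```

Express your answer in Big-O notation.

Each loop level contributes: 1 × n × n × n. Multiplying the contributions gives O(n^3).

Answer: O(n^3)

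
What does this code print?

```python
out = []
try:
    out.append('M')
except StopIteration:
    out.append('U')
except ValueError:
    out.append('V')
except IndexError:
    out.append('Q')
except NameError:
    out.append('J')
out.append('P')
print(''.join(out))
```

Execution trace: 'M' (try body, no exception) → 'P' (after the try/except). Output: MP

Answer: MP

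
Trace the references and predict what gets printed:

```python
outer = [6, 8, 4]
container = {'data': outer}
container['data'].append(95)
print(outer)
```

Key concept: dict holds reference to list.
Step by step:
`outer = [6, 8, 4]` → outer = [6, 8, 4]
`container = {'data': outer}` → container = {'data': [6, 8, 4]}
`container['data'].append(95)` → outer = [6, 8, 4, 95]; container = {'data': [6, 8, 4, 95]}
`print(outer)` → prints [6, 8, 4, 95]

Answer: [6, 8, 4, 95]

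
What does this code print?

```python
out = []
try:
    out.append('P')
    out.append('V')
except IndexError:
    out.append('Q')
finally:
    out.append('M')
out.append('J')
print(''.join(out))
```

Execution trace: 'P' (try body) → 'V' (try body, no exception) → 'M' (finally) → 'J' (after the try/except). Output: PVMJ

Answer: PVMJ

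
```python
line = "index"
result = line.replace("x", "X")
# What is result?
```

Trace:
`line = "index"` → line = 'index'
`result = line.replace("x", "X")` → result = 'indeX'
So result = 'indeX'

Answer: 'indeX'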